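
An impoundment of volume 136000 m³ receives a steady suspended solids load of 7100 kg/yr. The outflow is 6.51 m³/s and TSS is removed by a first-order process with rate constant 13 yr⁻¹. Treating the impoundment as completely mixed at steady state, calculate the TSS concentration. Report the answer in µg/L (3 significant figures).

Outflow Q = 6.51 m³/s × 3.156e+07 s/yr = 2.054e+08 m³/yr.
Steady-state CSTR mass balance: W = Q·C + k·V·C, so C = W/(Q + kV).
Q + kV = 2.054e+08 + 13·136000 = 2.072e+08 m³/yr.
C = 7100/2.072e+08 = 3.427e-05 kg/m³ = 0.03427 mg/L = 34.27 µg/L.

34.3 µg/L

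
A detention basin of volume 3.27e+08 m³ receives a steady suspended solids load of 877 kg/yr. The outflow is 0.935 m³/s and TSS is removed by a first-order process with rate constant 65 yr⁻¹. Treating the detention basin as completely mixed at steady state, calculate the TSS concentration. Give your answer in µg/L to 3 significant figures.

0.0412 µg/L

Outflow Q = 0.935 m³/s × 3.156e+07 s/yr = 2.951e+07 m³/yr.
Steady-state CSTR mass balance: W = Q·C + k·V·C, so C = W/(Q + kV).
Q + kV = 2.951e+07 + 65·3.27e+08 = 2.128e+10 m³/yr.
C = 877/2.128e+10 = 4.12e-08 kg/m³ = 4.12e-05 mg/L = 0.0412 µg/L.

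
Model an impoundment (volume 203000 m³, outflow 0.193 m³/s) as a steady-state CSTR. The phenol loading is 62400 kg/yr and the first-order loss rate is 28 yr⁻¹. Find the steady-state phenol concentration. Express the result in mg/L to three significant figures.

Outflow Q = 0.193 m³/s × 3.156e+07 s/yr = 6.091e+06 m³/yr.
Steady-state CSTR mass balance: W = Q·C + k·V·C, so C = W/(Q + kV).
Q + kV = 6.091e+06 + 28·203000 = 1.177e+07 m³/yr.
C = 62400/1.177e+07 = 0.0053 kg/m³ = 5.3 mg/L.

5.30 mg/L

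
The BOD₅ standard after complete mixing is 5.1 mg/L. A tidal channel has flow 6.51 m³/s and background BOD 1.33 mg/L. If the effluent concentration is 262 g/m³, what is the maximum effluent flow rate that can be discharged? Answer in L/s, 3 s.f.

Mass balance at complete mixing: C_std·(Q_w + Q_r) = Q_w·C_e + Q_r·C_b.
Rearranging, Q_w = Q_r·(C_std − C_b)/(C_e − C_std) = 6.51·(5.1 − 1.33) / (262 − 5.1) = 0.09553 m³/s.
= 95.53 L/s.

95.5 L/s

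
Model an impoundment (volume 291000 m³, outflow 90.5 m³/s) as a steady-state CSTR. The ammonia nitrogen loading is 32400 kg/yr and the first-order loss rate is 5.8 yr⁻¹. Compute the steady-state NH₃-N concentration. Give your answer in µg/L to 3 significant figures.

11.3 µg/L

Outflow Q = 90.5 m³/s × 3.156e+07 s/yr = 2.856e+09 m³/yr.
Steady-state CSTR mass balance: W = Q·C + k·V·C, so C = W/(Q + kV).
Q + kV = 2.856e+09 + 5.8·291000 = 2.858e+09 m³/yr.
C = 32400/2.858e+09 = 1.134e-05 kg/m³ = 0.01134 mg/L = 11.34 µg/L.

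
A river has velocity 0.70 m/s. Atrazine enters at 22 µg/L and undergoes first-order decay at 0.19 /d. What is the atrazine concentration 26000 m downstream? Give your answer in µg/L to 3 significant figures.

Travel time t = 26000 m / 0.70 m/s = 2.6e+04/0.70 = 3.714e+04 s = 0.4299 d.
First-order decay: C = 22·exp(−0.19·0.4299) = 22·0.9216 = 20.27 µg/L.

20.3 µg/L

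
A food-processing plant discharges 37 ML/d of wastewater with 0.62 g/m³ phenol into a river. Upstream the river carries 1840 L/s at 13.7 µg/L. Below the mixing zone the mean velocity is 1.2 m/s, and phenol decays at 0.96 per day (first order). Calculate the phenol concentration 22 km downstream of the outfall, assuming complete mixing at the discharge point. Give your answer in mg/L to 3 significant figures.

0.105 mg/L

37 ML/d = 0.4282 m³/s.
1840 L/s = 1.84 m³/s.
13.7 µg/L = 0.0137 mg/L.
After complete mixing, C₀ = (0.4282·0.62 + 1.84·0.0137) / 2.268 = 0.1282 mg/L.
Travel time t = 2.2e+04 m / 1.2 m/s = 1.833e+04 s = 0.2122 d.
C = 0.1282·exp(−0.96·0.2122) = 0.1282·0.8157 = 0.1045 mg/L.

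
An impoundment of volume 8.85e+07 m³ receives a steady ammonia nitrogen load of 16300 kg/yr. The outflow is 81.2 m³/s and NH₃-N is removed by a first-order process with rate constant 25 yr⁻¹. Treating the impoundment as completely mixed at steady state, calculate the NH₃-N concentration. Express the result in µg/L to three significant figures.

3.41 µg/L

Outflow Q = 81.2 m³/s × 3.156e+07 s/yr = 2.562e+09 m³/yr.
Steady-state CSTR mass balance: W = Q·C + k·V·C, so C = W/(Q + kV).
Q + kV = 2.562e+09 + 25·8.85e+07 = 4.775e+09 m³/yr.
C = 16300/4.775e+09 = 3.414e-06 kg/m³ = 0.003414 mg/L = 3.414 µg/L.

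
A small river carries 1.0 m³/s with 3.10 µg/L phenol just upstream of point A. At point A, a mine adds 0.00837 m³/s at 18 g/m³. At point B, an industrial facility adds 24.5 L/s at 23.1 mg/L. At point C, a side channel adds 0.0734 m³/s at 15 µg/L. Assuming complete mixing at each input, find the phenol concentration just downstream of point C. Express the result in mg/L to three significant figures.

0.652 mg/L

3.10 µg/L = 0.0031 mg/L.
After input A: C = (1·0.0031 + 0.00837·18) / 1.008 = 0.1525 mg/L.
24.5 L/s = 0.0245 m³/s.
After input B: C = (1.008·0.1525 + 0.0245·23.1) / 1.033 = 0.6968 mg/L.
15 µg/L = 0.015 mg/L.
After input C: C = (1.033·0.6968 + 0.0734·0.015) / 1.106 = 0.6516 mg/L.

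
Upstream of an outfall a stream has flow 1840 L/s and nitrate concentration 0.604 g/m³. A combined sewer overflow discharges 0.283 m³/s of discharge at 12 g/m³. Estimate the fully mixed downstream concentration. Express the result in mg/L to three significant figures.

1840 L/s = 1.84 m³/s.
By mass balance at complete mixing, C = (0.283·12 + 1.84·0.604) / (0.283 + 1.84) = 4.507/2.123 = 2.123 mg/L.

2.12 mg/L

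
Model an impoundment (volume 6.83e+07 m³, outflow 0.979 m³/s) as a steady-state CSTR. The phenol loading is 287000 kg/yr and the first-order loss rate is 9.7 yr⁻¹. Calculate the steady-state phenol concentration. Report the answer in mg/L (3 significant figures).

Outflow Q = 0.979 m³/s × 3.156e+07 s/yr = 3.089e+07 m³/yr.
Steady-state CSTR mass balance: W = Q·C + k·V·C, so C = W/(Q + kV).
Q + kV = 3.089e+07 + 9.7·6.83e+07 = 6.934e+08 m³/yr.
C = 287000/6.934e+08 = 0.0004139 kg/m³ = 0.4139 mg/L.

0.414 mg/L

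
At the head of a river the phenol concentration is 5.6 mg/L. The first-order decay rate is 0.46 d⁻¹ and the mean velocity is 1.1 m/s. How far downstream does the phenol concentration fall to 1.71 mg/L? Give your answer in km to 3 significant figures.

245 km

From C = C₀·e^(−kt), t = ln(C₀/C)/k = ln(5.6/1.71)/0.46 = 1.186/0.46 = 2.579 d.
Distance = v·t = 1.1 m/s × 2.228e+05 s = 2.451e+05 m = 245.1 km.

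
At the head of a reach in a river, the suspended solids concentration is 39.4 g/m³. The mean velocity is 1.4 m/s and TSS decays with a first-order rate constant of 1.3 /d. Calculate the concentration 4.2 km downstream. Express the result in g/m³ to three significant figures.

Travel time t = 4.2 km / 1.4 m/s = 4200/1.4 = 3000 s = 0.03472 d.
First-order decay: C = 39.4·exp(−1.3·0.03472) = 39.4·0.9559 = 37.66 g/m³.

37.7 g/m³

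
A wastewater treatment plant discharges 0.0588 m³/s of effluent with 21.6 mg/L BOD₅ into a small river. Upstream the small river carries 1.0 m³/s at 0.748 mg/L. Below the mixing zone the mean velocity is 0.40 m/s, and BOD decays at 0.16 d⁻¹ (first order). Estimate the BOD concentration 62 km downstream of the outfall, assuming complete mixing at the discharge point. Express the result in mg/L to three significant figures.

1.43 mg/L

After complete mixing, C₀ = (0.0588·21.6 + 1·0.748) / 1.059 = 1.906 mg/L.
Travel time t = 6.2e+04 m / 0.40 m/s = 1.55e+05 s = 1.794 d.
C = 1.906·exp(−0.16·1.794) = 1.906·0.7505 = 1.43 mg/L.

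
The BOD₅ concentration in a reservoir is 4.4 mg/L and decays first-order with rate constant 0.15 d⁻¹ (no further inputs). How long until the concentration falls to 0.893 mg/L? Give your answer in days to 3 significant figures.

10.6 d

t = ln(C₀/C)/k = ln(4.4/0.893)/0.15 = 1.595/0.15 = 10.63 d.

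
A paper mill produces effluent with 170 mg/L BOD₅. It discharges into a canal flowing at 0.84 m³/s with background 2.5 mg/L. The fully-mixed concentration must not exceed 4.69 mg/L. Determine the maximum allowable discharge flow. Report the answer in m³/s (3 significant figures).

0.0111 m³/s

Mass balance at complete mixing: C_std·(Q_w + Q_r) = Q_w·C_e + Q_r·C_b.
Rearranging, Q_w = Q_r·(C_std − C_b)/(C_e − C_std) = 0.84·(4.69 − 2.5) / (170 − 4.69) = 0.01113 m³/s.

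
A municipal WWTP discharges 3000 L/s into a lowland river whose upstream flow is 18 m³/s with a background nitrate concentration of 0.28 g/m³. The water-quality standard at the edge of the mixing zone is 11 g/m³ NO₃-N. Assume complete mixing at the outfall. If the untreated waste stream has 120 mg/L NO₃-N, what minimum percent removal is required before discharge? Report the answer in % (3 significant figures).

3000 L/s = 3 m³/s.
Mass balance: 11·21 = 3·Cₑ + 18·0.28.
Cₑ = (231 − 5.04) / 3 = 75.32 mg/L.
Required removal = 1 − 75.32/120 = 37.23 %.

37.2 %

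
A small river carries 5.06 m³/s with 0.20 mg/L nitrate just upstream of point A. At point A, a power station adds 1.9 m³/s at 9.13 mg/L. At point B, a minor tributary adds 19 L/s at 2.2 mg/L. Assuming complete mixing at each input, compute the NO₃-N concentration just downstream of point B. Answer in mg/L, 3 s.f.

2.64 mg/L

After input A: C = (5.06·0.2 + 1.9·9.13) / 6.96 = 2.638 mg/L.
19 L/s = 0.019 m³/s.
After input B: C = (6.96·2.638 + 0.019·2.2) / 6.979 = 2.637 mg/L.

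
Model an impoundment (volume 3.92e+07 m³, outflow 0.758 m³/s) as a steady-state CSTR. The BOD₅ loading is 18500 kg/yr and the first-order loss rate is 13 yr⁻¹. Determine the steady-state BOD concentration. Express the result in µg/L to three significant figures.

34.7 µg/L

Outflow Q = 0.758 m³/s × 3.156e+07 s/yr = 2.392e+07 m³/yr.
Steady-state CSTR mass balance: W = Q·C + k·V·C, so C = W/(Q + kV).
Q + kV = 2.392e+07 + 13·3.92e+07 = 5.335e+08 m³/yr.
C = 18500/5.335e+08 = 3.468e-05 kg/m³ = 0.03468 mg/L = 34.68 µg/L.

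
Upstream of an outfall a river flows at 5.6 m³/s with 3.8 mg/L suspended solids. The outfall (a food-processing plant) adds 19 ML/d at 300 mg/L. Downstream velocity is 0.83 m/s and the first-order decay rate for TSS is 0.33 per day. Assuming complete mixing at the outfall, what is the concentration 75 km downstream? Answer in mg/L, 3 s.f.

10.6 mg/L

19 ML/d = 0.2199 m³/s.
After complete mixing, C₀ = (0.2199·300 + 5.6·3.8) / 5.82 = 14.99 mg/L.
Travel time t = 7.5e+04 m / 0.83 m/s = 9.036e+04 s = 1.046 d.
C = 14.99·exp(−0.33·1.046) = 14.99·0.7081 = 10.62 mg/L.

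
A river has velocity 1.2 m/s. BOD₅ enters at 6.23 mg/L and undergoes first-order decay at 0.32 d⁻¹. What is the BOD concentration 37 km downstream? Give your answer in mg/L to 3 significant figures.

5.56 mg/L

Travel time t = 37 km / 1.2 m/s = 3.7e+04/1.2 = 3.083e+04 s = 0.3569 d.
First-order decay: C = 6.23·exp(−0.32·0.3569) = 6.23·0.8921 = 5.558 mg/L.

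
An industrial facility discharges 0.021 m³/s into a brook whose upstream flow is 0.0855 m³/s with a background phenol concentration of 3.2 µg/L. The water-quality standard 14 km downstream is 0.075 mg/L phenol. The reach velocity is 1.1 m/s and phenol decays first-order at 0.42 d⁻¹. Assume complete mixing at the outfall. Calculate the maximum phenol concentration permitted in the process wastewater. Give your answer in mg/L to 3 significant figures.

0.392 mg/L

3.2 µg/L = 0.0032 mg/L.
Travel time to the compliance point: t = 1.4e+04/1.1 = 1.273e+04 s = 0.1473 d; decay factor exp(−0.42·0.1473) = 0.94.
So the concentration just after mixing may be at most 0.075/0.94 = 0.07979 mg/L.
Mass balance: 0.07979·0.1065 = 0.021·Cₑ + 0.0855·0.0032.
Cₑ = (0.008497 − 0.0002736) / 0.021 = 0.3916 mg/L.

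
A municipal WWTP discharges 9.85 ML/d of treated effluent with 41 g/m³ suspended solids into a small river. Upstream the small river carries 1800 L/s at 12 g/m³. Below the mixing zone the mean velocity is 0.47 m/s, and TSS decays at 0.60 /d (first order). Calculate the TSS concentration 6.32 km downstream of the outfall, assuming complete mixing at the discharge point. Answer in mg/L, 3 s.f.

9.85 ML/d = 0.114 m³/s.
1800 L/s = 1.8 m³/s.
After complete mixing, C₀ = (0.114·41 + 1.8·12) / 1.914 = 13.73 mg/L.
Travel time t = 6320 m / 0.47 m/s = 1.345e+04 s = 0.1556 d.
C = 13.73·exp(−0.60·0.1556) = 13.73·0.9108 = 12.5 mg/L.

12.5 mg/L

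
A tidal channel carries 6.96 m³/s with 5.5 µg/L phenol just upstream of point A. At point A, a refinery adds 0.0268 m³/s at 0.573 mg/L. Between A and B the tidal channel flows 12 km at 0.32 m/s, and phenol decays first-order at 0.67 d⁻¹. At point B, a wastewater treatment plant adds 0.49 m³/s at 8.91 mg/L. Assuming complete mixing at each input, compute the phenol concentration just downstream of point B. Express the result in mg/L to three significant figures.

0.589 mg/L

5.5 µg/L = 0.0055 mg/L.
After input A: C = (6.96·0.0055 + 0.0268·0.573) / 6.987 = 0.007677 mg/L.
Over the 12 km reach to input B (t = 3.75e+04 s = 0.434 d), decay gives C = 0.007677·exp(−0.67·0.434) = 0.00574 mg/L.
After input B: C = (6.987·0.00574 + 0.49·8.91) / 7.477 = 0.5893 mg/L.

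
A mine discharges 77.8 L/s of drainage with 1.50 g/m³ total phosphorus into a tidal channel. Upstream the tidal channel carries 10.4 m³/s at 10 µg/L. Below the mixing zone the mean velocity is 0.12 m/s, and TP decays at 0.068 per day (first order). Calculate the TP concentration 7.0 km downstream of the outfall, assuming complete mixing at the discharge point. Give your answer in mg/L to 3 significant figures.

77.8 L/s = 0.0778 m³/s.
10 µg/L = 0.01 mg/L.
After complete mixing, C₀ = (0.0778·1.5 + 10.4·0.01) / 10.48 = 0.02106 mg/L.
Travel time t = 7000 m / 0.12 m/s = 5.833e+04 s = 0.6752 d.
C = 0.02106·exp(−0.068·0.6752) = 0.02106·0.9551 = 0.02012 mg/L.

0.0201 mg/L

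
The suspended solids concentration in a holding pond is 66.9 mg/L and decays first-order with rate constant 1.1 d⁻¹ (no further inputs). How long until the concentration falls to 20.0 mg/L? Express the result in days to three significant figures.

t = ln(C₀/C)/k = ln(66.9/20.0)/1.1 = 1.207/1.1 = 1.098 d.

1.10 d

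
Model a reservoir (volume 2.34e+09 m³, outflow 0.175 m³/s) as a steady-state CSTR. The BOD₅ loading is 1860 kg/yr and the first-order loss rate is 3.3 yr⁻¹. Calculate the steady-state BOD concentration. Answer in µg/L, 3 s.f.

Outflow Q = 0.175 m³/s × 3.156e+07 s/yr = 5.523e+06 m³/yr.
Steady-state CSTR mass balance: W = Q·C + k·V·C, so C = W/(Q + kV).
Q + kV = 5.523e+06 + 3.3·2.34e+09 = 7.728e+09 m³/yr.
C = 1860/7.728e+09 = 2.407e-07 kg/m³ = 0.0002407 mg/L = 0.2407 µg/L.

0.241 µg/L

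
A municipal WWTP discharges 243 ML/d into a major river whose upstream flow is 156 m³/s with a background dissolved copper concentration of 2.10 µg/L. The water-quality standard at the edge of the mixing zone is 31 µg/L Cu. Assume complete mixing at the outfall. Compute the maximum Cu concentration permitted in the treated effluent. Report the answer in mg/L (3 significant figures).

243 ML/d = 2.812 m³/s.
2.10 µg/L = 0.0021 mg/L.
31 µg/L = 0.031 mg/L.
Mass balance: 0.031·158.8 = 2.812·Cₑ + 156·0.0021.
Cₑ = (4.923 − 0.3276) / 2.812 = 1.634 mg/L.

1.63 mg/L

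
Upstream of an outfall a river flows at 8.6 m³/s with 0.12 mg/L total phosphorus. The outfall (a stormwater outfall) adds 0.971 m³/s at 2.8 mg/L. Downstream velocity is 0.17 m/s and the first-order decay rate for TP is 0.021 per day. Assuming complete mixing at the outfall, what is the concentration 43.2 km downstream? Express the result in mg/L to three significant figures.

0.368 mg/L

After complete mixing, C₀ = (0.971·2.8 + 8.6·0.12) / 9.571 = 0.3919 mg/L.
Travel time t = 4.32e+04 m / 0.17 m/s = 2.541e+05 s = 2.941 d.
C = 0.3919·exp(−0.021·2.941) = 0.3919·0.9401 = 0.3684 mg/L.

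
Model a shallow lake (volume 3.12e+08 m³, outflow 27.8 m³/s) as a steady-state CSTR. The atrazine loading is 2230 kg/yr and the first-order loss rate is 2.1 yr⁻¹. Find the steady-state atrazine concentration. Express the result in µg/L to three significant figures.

1.46 µg/L

Outflow Q = 27.8 m³/s × 3.156e+07 s/yr = 8.773e+08 m³/yr.
Steady-state CSTR mass balance: W = Q·C + k·V·C, so C = W/(Q + kV).
Q + kV = 8.773e+08 + 2.1·3.12e+08 = 1.533e+09 m³/yr.
C = 2230/1.533e+09 = 1.455e-06 kg/m³ = 0.001455 mg/L = 1.455 µg/L.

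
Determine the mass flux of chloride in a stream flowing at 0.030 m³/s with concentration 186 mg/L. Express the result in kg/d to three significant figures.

Mass flux = Q·C = 0.03 m³/s × 186 g/m³ = 5.58 g/s.
= 5.58 g/s × 86.4 = 482.1 kg/d.

482 kg/d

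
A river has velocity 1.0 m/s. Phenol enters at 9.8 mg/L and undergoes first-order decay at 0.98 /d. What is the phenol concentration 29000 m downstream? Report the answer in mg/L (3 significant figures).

7.05 mg/L

Travel time t = 29000 m / 1.0 m/s = 2.9e+04/1.0 = 2.9e+04 s = 0.3356 d.
First-order decay: C = 9.8·exp(−0.98·0.3356) = 9.8·0.7197 = 7.053 mg/L.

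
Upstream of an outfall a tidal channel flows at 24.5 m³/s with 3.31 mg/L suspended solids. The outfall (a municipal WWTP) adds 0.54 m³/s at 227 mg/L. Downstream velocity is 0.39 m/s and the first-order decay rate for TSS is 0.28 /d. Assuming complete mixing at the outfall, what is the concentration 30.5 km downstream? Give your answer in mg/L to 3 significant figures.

After complete mixing, C₀ = (0.54·227 + 24.5·3.31) / 25.04 = 8.134 mg/L.
Travel time t = 3.05e+04 m / 0.39 m/s = 7.821e+04 s = 0.9052 d.
C = 8.134·exp(−0.28·0.9052) = 8.134·0.7761 = 6.313 mg/L.

6.31 mg/L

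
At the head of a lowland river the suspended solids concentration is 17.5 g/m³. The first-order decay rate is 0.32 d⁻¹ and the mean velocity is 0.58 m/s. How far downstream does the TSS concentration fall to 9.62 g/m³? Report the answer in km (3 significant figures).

93.7 km

From C = C₀·e^(−kt), t = ln(C₀/C)/k = ln(17.5/9.62)/0.32 = 0.5984/0.32 = 1.87 d.
Distance = v·t = 0.58 m/s × 1.616e+05 s = 9.37e+04 m = 93.7 km.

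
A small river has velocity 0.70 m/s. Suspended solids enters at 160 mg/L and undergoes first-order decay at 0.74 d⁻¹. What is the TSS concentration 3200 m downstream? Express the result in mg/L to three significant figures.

Travel time t = 3200 m / 0.70 m/s = 3200/0.70 = 4571 s = 0.05291 d.
First-order decay: C = 160·exp(−0.74·0.05291) = 160·0.9616 = 153.9 mg/L.

154 mg/L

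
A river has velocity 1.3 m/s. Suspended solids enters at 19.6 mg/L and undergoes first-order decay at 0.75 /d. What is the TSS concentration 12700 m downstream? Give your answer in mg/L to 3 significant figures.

Travel time t = 12700 m / 1.3 m/s = 1.27e+04/1.3 = 9769 s = 0.1131 d.
First-order decay: C = 19.6·exp(−0.75·0.1131) = 19.6·0.9187 = 18.01 mg/L.

18.0 mg/L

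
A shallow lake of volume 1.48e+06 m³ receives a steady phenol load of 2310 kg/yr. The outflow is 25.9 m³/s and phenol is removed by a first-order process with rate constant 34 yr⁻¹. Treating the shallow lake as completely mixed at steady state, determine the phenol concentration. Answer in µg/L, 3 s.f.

Outflow Q = 25.9 m³/s × 3.156e+07 s/yr = 8.173e+08 m³/yr.
Steady-state CSTR mass balance: W = Q·C + k·V·C, so C = W/(Q + kV).
Q + kV = 8.173e+08 + 34·1.48e+06 = 8.677e+08 m³/yr.
C = 2310/8.677e+08 = 2.662e-06 kg/m³ = 0.002662 mg/L = 2.662 µg/L.

2.66 µg/L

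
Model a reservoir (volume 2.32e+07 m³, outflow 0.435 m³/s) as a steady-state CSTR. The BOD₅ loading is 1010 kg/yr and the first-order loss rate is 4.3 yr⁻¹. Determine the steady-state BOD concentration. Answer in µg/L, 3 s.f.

8.90 µg/L

Outflow Q = 0.435 m³/s × 3.156e+07 s/yr = 1.373e+07 m³/yr.
Steady-state CSTR mass balance: W = Q·C + k·V·C, so C = W/(Q + kV).
Q + kV = 1.373e+07 + 4.3·2.32e+07 = 1.135e+08 m³/yr.
C = 1010/1.135e+08 = 8.9e-06 kg/m³ = 0.0089 mg/L = 8.9 µg/L.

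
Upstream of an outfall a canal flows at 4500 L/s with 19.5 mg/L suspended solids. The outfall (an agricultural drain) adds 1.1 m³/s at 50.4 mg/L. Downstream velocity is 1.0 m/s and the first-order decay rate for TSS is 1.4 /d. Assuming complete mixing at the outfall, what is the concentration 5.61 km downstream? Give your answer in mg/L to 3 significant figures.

23.3 mg/L

4500 L/s = 4.5 m³/s.
After complete mixing, C₀ = (1.1·50.4 + 4.5·19.5) / 5.6 = 25.57 mg/L.
Travel time t = 5610 m / 1.0 m/s = 5610 s = 0.06493 d.
C = 25.57·exp(−1.4·0.06493) = 25.57·0.9131 = 23.35 mg/L.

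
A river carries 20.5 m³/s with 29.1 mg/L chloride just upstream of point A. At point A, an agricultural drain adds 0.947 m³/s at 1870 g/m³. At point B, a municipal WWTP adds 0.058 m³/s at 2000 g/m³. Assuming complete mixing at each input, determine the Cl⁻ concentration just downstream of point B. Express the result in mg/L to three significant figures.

After input A: C = (20.5·29.1 + 0.947·1870) / 21.45 = 110.4 mg/L.
After input B: C = (21.45·110.4 + 0.058·2000) / 21.5 = 115.5 mg/L.

115 mg/L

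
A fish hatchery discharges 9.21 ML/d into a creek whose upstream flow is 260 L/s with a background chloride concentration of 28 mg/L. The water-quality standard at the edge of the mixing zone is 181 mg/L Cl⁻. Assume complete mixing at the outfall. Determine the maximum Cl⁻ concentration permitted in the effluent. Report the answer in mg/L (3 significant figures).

9.21 ML/d = 0.1066 m³/s.
260 L/s = 0.26 m³/s.
Mass balance: 181·0.3666 = 0.1066·Cₑ + 0.26·28.
Cₑ = (66.35 − 7.28) / 0.1066 = 554.2 mg/L.

554 mg/L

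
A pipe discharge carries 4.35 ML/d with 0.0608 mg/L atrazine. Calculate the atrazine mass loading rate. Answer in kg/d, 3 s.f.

0.264 kg/d

4.35 ML/d = 0.05035 m³/s.
Mass flux = Q·C = 0.05035 m³/s × 0.0608 g/m³ = 0.003061 g/s.
= 0.003061 g/s × 86.4 = 0.2645 kg/d.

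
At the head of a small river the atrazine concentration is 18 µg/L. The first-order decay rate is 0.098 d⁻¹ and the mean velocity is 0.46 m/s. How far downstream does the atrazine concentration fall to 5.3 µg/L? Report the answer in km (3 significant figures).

496 km

From C = C₀·e^(−kt), t = ln(C₀/C)/k = ln(18/5.3)/0.098 = 1.223/0.098 = 12.48 d.
Distance = v·t = 0.46 m/s × 1.078e+06 s = 4.959e+05 m = 495.9 km.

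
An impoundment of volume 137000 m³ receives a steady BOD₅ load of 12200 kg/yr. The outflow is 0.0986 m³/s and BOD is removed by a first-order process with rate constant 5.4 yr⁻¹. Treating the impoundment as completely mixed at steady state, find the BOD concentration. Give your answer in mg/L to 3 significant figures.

Outflow Q = 0.0986 m³/s × 3.156e+07 s/yr = 3.112e+06 m³/yr.
Steady-state CSTR mass balance: W = Q·C + k·V·C, so C = W/(Q + kV).
Q + kV = 3.112e+06 + 5.4·137000 = 3.851e+06 m³/yr.
C = 12200/3.851e+06 = 0.003168 kg/m³ = 3.168 mg/L.

3.17 mg/L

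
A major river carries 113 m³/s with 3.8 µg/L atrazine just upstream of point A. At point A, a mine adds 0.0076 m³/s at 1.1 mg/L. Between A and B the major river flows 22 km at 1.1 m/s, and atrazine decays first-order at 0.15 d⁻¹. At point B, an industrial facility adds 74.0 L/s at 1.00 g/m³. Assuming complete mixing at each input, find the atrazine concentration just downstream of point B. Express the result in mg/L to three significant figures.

0.00439 mg/L

3.8 µg/L = 0.0038 mg/L.
After input A: C = (113·0.0038 + 0.0076·1.1) / 113 = 0.003874 mg/L.
Over the 22 km reach to input B (t = 2e+04 s = 0.2315 d), decay gives C = 0.003874·exp(−0.15·0.2315) = 0.003742 mg/L.
74.0 L/s = 0.074 m³/s.
After input B: C = (113·0.003742 + 0.074·1) / 113.1 = 0.004393 mg/L.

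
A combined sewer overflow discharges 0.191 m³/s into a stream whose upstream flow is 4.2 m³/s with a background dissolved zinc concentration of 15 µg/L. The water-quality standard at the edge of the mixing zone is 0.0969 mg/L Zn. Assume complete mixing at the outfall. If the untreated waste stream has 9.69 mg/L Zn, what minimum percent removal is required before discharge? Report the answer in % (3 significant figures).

80.4 %

15 µg/L = 0.015 mg/L.
Mass balance: 0.0969·4.391 = 0.191·Cₑ + 4.2·0.015.
Cₑ = (0.4255 − 0.063) / 0.191 = 1.898 mg/L.
Required removal = 1 − 1.898/9.69 = 80.41 %.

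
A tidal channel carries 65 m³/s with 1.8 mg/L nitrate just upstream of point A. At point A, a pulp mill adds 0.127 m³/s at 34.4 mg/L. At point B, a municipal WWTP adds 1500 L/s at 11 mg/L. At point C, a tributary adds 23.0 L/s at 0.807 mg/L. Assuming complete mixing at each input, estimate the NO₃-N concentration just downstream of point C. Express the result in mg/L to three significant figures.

2.07 mg/L

After input A: C = (65·1.8 + 0.127·34.4) / 65.13 = 1.864 mg/L.
1500 L/s = 1.5 m³/s.
After input B: C = (65.13·1.864 + 1.5·11) / 66.63 = 2.069 mg/L.
23.0 L/s = 0.023 m³/s.
After input C: C = (66.63·2.069 + 0.023·0.807) / 66.65 = 2.069 mg/L.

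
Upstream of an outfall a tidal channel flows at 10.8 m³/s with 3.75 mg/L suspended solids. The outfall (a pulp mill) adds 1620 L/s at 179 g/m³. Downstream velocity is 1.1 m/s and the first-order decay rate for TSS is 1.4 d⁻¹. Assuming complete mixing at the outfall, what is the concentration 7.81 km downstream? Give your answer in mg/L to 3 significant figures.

1620 L/s = 1.62 m³/s.
After complete mixing, C₀ = (1.62·179 + 10.8·3.75) / 12.42 = 26.61 mg/L.
Travel time t = 7810 m / 1.1 m/s = 7100 s = 0.08218 d.
C = 26.61·exp(−1.4·0.08218) = 26.61·0.8913 = 23.72 mg/L.

23.7 mg/L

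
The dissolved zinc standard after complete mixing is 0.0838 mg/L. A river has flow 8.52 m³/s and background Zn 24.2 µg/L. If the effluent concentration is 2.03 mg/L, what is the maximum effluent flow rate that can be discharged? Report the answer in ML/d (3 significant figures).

22.5 ML/d

24.2 µg/L = 0.0242 mg/L.
Mass balance at complete mixing: C_std·(Q_w + Q_r) = Q_w·C_e + Q_r·C_b.
Rearranging, Q_w = Q_r·(C_std − C_b)/(C_e − C_std) = 8.52·(0.0838 − 0.0242) / (2.03 − 0.0838) = 0.2609 m³/s.
= 22.54 ML/d.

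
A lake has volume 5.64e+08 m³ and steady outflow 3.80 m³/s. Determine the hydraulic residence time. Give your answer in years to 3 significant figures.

4.70 yr

Q = 3.80 m³/s × 3.156e+07 s/yr = 1.199e+08 m³/yr.
Hydraulic residence time τ = V/Q = 5.64e+08/1.199e+08 = 4.703 yr.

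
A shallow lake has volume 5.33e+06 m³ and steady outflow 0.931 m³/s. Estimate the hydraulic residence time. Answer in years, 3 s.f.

Q = 0.931 m³/s × 3.156e+07 s/yr = 2.938e+07 m³/yr.
Hydraulic residence time τ = V/Q = 5.33e+06/2.938e+07 = 0.1814 yr.

0.181 yr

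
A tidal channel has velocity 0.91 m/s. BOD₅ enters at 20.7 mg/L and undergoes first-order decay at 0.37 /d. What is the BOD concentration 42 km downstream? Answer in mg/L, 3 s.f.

Travel time t = 42 km / 0.91 m/s = 4.2e+04/0.91 = 4.615e+04 s = 0.5342 d.
First-order decay: C = 20.7·exp(−0.37·0.5342) = 20.7·0.8207 = 16.99 mg/L.

17.0 mg/L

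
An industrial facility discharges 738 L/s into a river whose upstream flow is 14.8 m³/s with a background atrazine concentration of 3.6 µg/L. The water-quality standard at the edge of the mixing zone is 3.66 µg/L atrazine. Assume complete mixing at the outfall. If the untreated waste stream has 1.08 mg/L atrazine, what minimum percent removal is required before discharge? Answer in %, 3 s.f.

99.5 %

738 L/s = 0.738 m³/s.
3.6 µg/L = 0.0036 mg/L.
3.66 µg/L = 0.00366 mg/L.
Mass balance: 0.00366·15.54 = 0.738·Cₑ + 14.8·0.0036.
Cₑ = (0.05687 − 0.05328) / 0.738 = 0.004863 mg/L.
Required removal = 1 − 0.004863/1.08 = 99.55 %.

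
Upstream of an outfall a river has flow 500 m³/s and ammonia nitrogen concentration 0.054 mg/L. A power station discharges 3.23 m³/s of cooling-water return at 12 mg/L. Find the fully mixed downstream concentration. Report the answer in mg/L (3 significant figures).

Conservation of mass across the mixing zone: C = (3.23·12 + 500·0.054) / (3.23 + 500) = 65.76/503.2 = 0.1307 mg/L.

0.131 mg/L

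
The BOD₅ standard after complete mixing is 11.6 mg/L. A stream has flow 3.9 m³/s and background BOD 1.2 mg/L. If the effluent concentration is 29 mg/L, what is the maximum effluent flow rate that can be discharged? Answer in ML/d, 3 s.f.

Mass balance at complete mixing: C_std·(Q_w + Q_r) = Q_w·C_e + Q_r·C_b.
Rearranging, Q_w = Q_r·(C_std − C_b)/(C_e − C_std) = 3.9·(11.6 − 1.2) / (29 − 11.6) = 2.331 m³/s.
= 201.4 ML/d.

201 ML/d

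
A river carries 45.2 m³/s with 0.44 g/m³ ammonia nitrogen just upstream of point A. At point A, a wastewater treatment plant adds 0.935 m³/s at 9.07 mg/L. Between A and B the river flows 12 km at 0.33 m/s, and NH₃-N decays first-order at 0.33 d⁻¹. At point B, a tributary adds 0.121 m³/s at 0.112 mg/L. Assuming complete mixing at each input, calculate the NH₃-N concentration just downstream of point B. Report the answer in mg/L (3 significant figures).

After input A: C = (45.2·0.44 + 0.935·9.07) / 46.14 = 0.6149 mg/L.
Over the 12 km reach to input B (t = 3.636e+04 s = 0.4209 d), decay gives C = 0.6149·exp(−0.33·0.4209) = 0.5352 mg/L.
After input B: C = (46.14·0.5352 + 0.121·0.112) / 46.26 = 0.5341 mg/L.

0.534 mg/L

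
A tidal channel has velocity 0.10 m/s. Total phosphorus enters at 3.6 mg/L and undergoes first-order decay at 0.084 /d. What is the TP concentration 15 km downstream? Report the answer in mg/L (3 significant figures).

Travel time t = 15 km / 0.10 m/s = 1.5e+04/0.10 = 1.5e+05 s = 1.736 d.
First-order decay: C = 3.6·exp(−0.084·1.736) = 3.6·0.8643 = 3.111 mg/L.

3.11 mg/L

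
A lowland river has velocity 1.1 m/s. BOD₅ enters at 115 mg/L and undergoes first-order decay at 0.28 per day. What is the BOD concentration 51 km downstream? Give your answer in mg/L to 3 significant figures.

Travel time t = 51 km / 1.1 m/s = 5.1e+04/1.1 = 4.636e+04 s = 0.5366 d.
First-order decay: C = 115·exp(−0.28·0.5366) = 115·0.8605 = 98.96 mg/L.

99.0 mg/L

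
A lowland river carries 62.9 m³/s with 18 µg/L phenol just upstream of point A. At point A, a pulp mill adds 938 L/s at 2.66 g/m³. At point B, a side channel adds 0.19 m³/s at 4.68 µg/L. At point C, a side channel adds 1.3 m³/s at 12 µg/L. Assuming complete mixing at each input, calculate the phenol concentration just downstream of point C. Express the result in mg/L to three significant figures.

18 µg/L = 0.018 mg/L.
938 L/s = 0.938 m³/s.
After input A: C = (62.9·0.018 + 0.938·2.66) / 63.84 = 0.05682 mg/L.
4.68 µg/L = 0.00468 mg/L.
After input B: C = (63.84·0.05682 + 0.19·0.00468) / 64.03 = 0.05667 mg/L.
12 µg/L = 0.012 mg/L.
After input C: C = (64.03·0.05667 + 1.3·0.012) / 65.33 = 0.05578 mg/L.

0.0558 mg/L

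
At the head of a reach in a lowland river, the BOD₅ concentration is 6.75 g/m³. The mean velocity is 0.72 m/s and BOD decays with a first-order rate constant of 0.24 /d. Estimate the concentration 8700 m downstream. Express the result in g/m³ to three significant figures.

6.53 g/m³

Travel time t = 8700 m / 0.72 m/s = 8700/0.72 = 1.208e+04 s = 0.1399 d.
First-order decay: C = 6.75·exp(−0.24·0.1399) = 6.75·0.967 = 6.527 g/m³.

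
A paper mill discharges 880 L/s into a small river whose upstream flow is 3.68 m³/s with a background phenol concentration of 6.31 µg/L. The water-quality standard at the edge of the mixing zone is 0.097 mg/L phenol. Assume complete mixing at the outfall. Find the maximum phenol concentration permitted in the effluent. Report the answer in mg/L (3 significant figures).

880 L/s = 0.88 m³/s.
6.31 µg/L = 0.00631 mg/L.
Mass balance: 0.097·4.56 = 0.88·Cₑ + 3.68·0.00631.
Cₑ = (0.4423 − 0.02322) / 0.88 = 0.4762 mg/L.

0.476 mg/L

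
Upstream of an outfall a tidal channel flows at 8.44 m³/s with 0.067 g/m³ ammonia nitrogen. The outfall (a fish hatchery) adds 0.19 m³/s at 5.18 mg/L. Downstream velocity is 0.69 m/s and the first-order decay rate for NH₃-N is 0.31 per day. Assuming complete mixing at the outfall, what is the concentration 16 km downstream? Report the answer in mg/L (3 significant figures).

0.165 mg/L

After complete mixing, C₀ = (0.19·5.18 + 8.44·0.067) / 8.63 = 0.1796 mg/L.
Travel time t = 1.6e+04 m / 0.69 m/s = 2.319e+04 s = 0.2684 d.
C = 0.1796·exp(−0.31·0.2684) = 0.1796·0.9202 = 0.1652 mg/L.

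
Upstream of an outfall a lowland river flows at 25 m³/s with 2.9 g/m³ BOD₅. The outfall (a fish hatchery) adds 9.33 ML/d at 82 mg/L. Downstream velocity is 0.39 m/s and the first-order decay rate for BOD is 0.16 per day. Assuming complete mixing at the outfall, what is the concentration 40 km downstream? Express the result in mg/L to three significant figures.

9.33 ML/d = 0.108 m³/s.
After complete mixing, C₀ = (0.108·82 + 25·2.9) / 25.11 = 3.24 mg/L.
Travel time t = 4e+04 m / 0.39 m/s = 1.026e+05 s = 1.187 d.
C = 3.24·exp(−0.16·1.187) = 3.24·0.827 = 2.68 mg/L.

2.68 mg/L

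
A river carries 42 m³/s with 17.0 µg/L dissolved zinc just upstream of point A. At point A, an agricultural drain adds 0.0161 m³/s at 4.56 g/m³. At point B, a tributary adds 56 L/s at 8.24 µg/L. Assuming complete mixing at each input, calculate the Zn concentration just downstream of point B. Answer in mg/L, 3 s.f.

17.0 µg/L = 0.017 mg/L.
After input A: C = (42·0.017 + 0.0161·4.56) / 42.02 = 0.01874 mg/L.
56 L/s = 0.056 m³/s.
8.24 µg/L = 0.00824 mg/L.
After input B: C = (42.02·0.01874 + 0.056·0.00824) / 42.07 = 0.01873 mg/L.

0.0187 mg/L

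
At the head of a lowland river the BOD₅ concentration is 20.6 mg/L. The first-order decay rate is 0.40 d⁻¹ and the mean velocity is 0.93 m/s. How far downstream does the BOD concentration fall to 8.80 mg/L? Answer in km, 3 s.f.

171 km

From C = C₀·e^(−kt), t = ln(C₀/C)/k = ln(20.6/8.80)/0.40 = 0.8505/0.40 = 2.126 d.
Distance = v·t = 0.93 m/s × 1.837e+05 s = 1.709e+05 m = 170.9 km.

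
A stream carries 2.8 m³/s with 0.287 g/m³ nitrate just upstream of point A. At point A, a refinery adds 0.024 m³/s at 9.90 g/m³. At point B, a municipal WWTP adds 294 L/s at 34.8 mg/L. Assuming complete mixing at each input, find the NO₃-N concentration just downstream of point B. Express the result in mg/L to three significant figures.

After input A: C = (2.8·0.287 + 0.024·9.9) / 2.824 = 0.3687 mg/L.
294 L/s = 0.294 m³/s.
After input B: C = (2.824·0.3687 + 0.294·34.8) / 3.118 = 3.615 mg/L.

3.62 mg/L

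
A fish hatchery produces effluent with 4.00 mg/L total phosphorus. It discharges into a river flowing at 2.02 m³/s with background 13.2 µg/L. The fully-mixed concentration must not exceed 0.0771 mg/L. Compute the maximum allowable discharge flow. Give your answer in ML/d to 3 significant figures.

2.84 ML/d

13.2 µg/L = 0.0132 mg/L.
Mass balance at complete mixing: C_std·(Q_w + Q_r) = Q_w·C_e + Q_r·C_b.
Rearranging, Q_w = Q_r·(C_std − C_b)/(C_e − C_std) = 2.02·(0.0771 − 0.0132) / (4 − 0.0771) = 0.0329 m³/s.
= 2.843 ML/d.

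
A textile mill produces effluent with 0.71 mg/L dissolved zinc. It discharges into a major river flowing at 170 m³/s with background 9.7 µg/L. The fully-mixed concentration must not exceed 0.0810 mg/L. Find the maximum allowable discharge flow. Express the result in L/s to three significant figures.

9.7 µg/L = 0.0097 mg/L.
Mass balance at complete mixing: C_std·(Q_w + Q_r) = Q_w·C_e + Q_r·C_b.
Rearranging, Q_w = Q_r·(C_std − C_b)/(C_e − C_std) = 170·(0.081 − 0.0097) / (0.71 − 0.081) = 19.27 m³/s.
= 1.927e+04 L/s.

19300 L/s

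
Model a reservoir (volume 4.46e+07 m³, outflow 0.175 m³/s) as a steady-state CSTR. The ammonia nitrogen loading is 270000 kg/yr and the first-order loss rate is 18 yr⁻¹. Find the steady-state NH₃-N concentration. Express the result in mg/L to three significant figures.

0.334 mg/L

Outflow Q = 0.175 m³/s × 3.156e+07 s/yr = 5.523e+06 m³/yr.
Steady-state CSTR mass balance: W = Q·C + k·V·C, so C = W/(Q + kV).
Q + kV = 5.523e+06 + 18·4.46e+07 = 8.083e+08 m³/yr.
C = 270000/8.083e+08 = 0.000334 kg/m³ = 0.334 mg/L.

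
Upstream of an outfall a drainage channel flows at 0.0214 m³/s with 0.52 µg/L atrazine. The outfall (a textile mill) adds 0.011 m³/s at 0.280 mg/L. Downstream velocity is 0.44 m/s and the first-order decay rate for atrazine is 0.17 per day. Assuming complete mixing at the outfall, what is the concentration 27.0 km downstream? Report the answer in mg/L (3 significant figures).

0.0846 mg/L

0.52 µg/L = 0.00052 mg/L.
After complete mixing, C₀ = (0.011·0.28 + 0.0214·0.00052) / 0.0324 = 0.09541 mg/L.
Travel time t = 2.7e+04 m / 0.44 m/s = 6.136e+04 s = 0.7102 d.
C = 0.09541·exp(−0.17·0.7102) = 0.09541·0.8863 = 0.08455 mg/L.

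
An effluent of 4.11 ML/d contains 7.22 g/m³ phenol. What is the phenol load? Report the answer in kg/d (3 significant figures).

4.11 ML/d = 0.04757 m³/s.
Mass flux = Q·C = 0.04757 m³/s × 7.22 g/m³ = 0.3435 g/s.
= 0.3435 g/s × 86.4 = 29.67 kg/d.

29.7 kg/d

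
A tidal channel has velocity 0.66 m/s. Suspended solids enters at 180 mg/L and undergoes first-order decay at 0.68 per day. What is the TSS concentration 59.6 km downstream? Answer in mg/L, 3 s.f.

Travel time t = 59.6 km / 0.66 m/s = 5.96e+04/0.66 = 9.03e+04 s = 1.045 d.
First-order decay: C = 180·exp(−0.68·1.045) = 180·0.4913 = 88.43 mg/L.

88.4 mg/L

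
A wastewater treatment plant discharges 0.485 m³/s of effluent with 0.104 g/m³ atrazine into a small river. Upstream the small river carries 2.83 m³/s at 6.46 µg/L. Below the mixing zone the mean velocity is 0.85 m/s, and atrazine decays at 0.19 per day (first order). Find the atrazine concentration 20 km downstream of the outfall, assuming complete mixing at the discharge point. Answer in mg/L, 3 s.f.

0.0197 mg/L

6.46 µg/L = 0.00646 mg/L.
After complete mixing, C₀ = (0.485·0.104 + 2.83·0.00646) / 3.315 = 0.02073 mg/L.
Travel time t = 2e+04 m / 0.85 m/s = 2.353e+04 s = 0.2723 d.
C = 0.02073·exp(−0.19·0.2723) = 0.02073·0.9496 = 0.01969 mg/L.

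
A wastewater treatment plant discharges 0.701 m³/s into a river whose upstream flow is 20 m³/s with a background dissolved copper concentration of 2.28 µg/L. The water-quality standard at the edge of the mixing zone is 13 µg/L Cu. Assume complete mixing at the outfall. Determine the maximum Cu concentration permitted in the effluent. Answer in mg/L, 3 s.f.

0.319 mg/L

2.28 µg/L = 0.00228 mg/L.
13 µg/L = 0.013 mg/L.
Mass balance: 0.013·20.7 = 0.701·Cₑ + 20·0.00228.
Cₑ = (0.2691 − 0.0456) / 0.701 = 0.3188 mg/L.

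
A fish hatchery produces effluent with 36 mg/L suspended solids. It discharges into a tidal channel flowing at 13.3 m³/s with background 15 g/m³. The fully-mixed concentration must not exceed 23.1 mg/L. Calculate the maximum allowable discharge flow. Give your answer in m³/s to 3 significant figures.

8.35 m³/s

Mass balance at complete mixing: C_std·(Q_w + Q_r) = Q_w·C_e + Q_r·C_b.
Rearranging, Q_w = Q_r·(C_std − C_b)/(C_e − C_std) = 13.3·(23.1 − 15) / (36 − 23.1) = 8.351 m³/s.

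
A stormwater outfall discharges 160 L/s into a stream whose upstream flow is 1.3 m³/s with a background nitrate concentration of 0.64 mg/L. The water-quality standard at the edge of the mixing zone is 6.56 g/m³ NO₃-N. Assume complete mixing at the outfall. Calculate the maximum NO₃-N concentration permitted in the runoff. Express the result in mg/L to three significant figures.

160 L/s = 0.16 m³/s.
Mass balance: 6.56·1.46 = 0.16·Cₑ + 1.3·0.64.
Cₑ = (9.578 − 0.832) / 0.16 = 54.66 mg/L.

54.7 mg/L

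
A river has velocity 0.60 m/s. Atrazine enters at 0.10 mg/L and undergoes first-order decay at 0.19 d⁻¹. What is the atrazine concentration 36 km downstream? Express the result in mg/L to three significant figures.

0.0876 mg/L

Travel time t = 36 km / 0.60 m/s = 3.6e+04/0.60 = 6e+04 s = 0.6944 d.
First-order decay: C = 0.10·exp(−0.19·0.6944) = 0.10·0.8764 = 0.08764 mg/L.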